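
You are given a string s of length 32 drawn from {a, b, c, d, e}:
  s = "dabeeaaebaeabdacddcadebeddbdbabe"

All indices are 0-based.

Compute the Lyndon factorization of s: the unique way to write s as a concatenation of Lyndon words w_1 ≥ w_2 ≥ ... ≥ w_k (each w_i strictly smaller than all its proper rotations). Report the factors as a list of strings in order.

["d", "abee", "aaebaeabdacddcadebeddbdbabe"]

emit factor 1: 'd' (i=0, period=1)
emit factor 2: 'abee' (i=1, period=4)
emit factor 3: 'aaebaeabdacddcadebeddbdbabe' (i=5, period=27)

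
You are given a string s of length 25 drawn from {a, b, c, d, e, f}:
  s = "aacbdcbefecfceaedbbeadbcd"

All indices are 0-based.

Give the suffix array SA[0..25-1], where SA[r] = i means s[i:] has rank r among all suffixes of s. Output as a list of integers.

[0, 1, 20, 14, 17, 22, 3, 18, 6, 2, 5, 23, 12, 10, 24, 16, 21, 4, 19, 13, 9, 15, 7, 11, 8]

sorted suffixes:
  #0 SA[0]=0  'aacbdcbefecfceaedbbeadbcd'
  #1 SA[1]=1  'acbdcbefecfceaedbbeadbcd'
  #2 SA[2]=20  'adbcd'
  #3 SA[3]=14  'aedbbeadbcd'
  #4 SA[4]=17  'bbeadbcd'
  #5 SA[5]=22  'bcd'
  #6 SA[6]=3  'bdcbefecfceaedbbeadbcd'
  #7 SA[7]=18  'beadbcd'
  #8 SA[8]=6  'befecfceaedbbeadbcd'
  #9 SA[9]=2  'cbdcbefecfceaedbbeadbcd'
  #10 SA[10]=5  'cbefecfceaedbbeadbcd'
  #11 SA[11]=23  'cd'
  #12 SA[12]=12  'ceaedbbeadbcd'
  #13 SA[13]=10  'cfceaedbbeadbcd'
  #14 SA[14]=24  'd'
  #15 SA[15]=16  'dbbeadbcd'
  #16 SA[16]=21  'dbcd'
  #17 SA[17]=4  'dcbefecfceaedbbeadbcd'
  #18 SA[18]=19  'eadbcd'
  #19 SA[19]=13  'eaedbbeadbcd'
  #20 SA[20]=9  'ecfceaedbbeadbcd'
  #21 SA[21]=15  'edbbeadbcd'
  #22 SA[22]=7  'efecfceaedbbeadbcd'
  #23 SA[23]=11  'fceaedbbeadbcd'
  #24 SA[24]=8  'fecfceaedbbeadbcd'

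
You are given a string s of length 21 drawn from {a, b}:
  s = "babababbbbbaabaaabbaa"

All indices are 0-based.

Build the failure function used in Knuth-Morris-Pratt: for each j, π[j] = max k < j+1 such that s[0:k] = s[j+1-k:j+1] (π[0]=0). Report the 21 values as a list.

[0, 0, 1, 2, 3, 4, 5, 1, 1, 1, 1, 2, 0, 1, 2, 0, 0, 1, 1, 2, 0]

π[0] = 0
j=1 s[j]='a': π[1]=0 (border '')
j=2 s[j]='b': π[2]=1 (border 'b')
j=3 s[j]='a': π[3]=2 (border 'ba')
j=4 s[j]='b': π[4]=3 (border 'bab')
j=5 s[j]='a': π[5]=4 (border 'baba')
j=6 s[j]='b': π[6]=5 (border 'babab')
j=7 s[j]='b': k: 5→3→1→0; π[7]=1 (border 'b')
j=8 s[j]='b': k: 1→0; π[8]=1 (border 'b')
j=9 s[j]='b': k: 1→0; π[9]=1 (border 'b')
j=10 s[j]='b': k: 1→0; π[10]=1 (border 'b')
j=11 s[j]='a': π[11]=2 (border 'ba')
j=12 s[j]='a': k: 2→0; π[12]=0 (border '')
j=13 s[j]='b': π[13]=1 (border 'b')
j=14 s[j]='a': π[14]=2 (border 'ba')
j=15 s[j]='a': k: 2→0; π[15]=0 (border '')
j=16 s[j]='a': π[16]=0 (border '')
j=17 s[j]='b': π[17]=1 (border 'b')
j=18 s[j]='b': k: 1→0; π[18]=1 (border 'b')
j=19 s[j]='a': π[19]=2 (border 'ba')
j=20 s[j]='a': k: 2→0; π[20]=0 (border '')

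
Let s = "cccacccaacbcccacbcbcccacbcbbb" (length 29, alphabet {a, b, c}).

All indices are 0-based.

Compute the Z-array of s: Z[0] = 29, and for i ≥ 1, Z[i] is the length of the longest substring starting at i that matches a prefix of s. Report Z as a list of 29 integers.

Z[0]=29
i=1: fresh scan; Z[1]=2 extend→box=[1,3)
i=2: min(r-i=1, Z[1]=2)=1; Z[2]=1
i=3: fresh scan; Z[3]=0
i=4: fresh scan; Z[4]=4 extend→box=[4,8)
i=5: min(r-i=3, Z[1]=2)=2; Z[5]=2
i=6: min(r-i=2, Z[2]=1)=1; Z[6]=1
i=7: min(r-i=1, Z[3]=0)=0; Z[7]=0
i=8: fresh scan; Z[8]=0
i=9: fresh scan; Z[9]=1 extend→box=[9,10)
i=10: fresh scan; Z[10]=0
i=11: fresh scan; Z[11]=5 extend→box=[11,16)
i=12: min(r-i=4, Z[1]=2)=2; Z[12]=2
i=13: min(r-i=3, Z[2]=1)=1; Z[13]=1
i=14: min(r-i=2, Z[3]=0)=0; Z[14]=0
i=15: min(r-i=1, Z[4]=4)=1; Z[15]=1
i=16: fresh scan; Z[16]=0
i=17: fresh scan; Z[17]=1 extend→box=[17,18)
i=18: fresh scan; Z[18]=0
i=19: fresh scan; Z[19]=5 extend→box=[19,24)
i=20: min(r-i=4, Z[1]=2)=2; Z[20]=2
i=21: min(r-i=3, Z[2]=1)=1; Z[21]=1
i=22: min(r-i=2, Z[3]=0)=0; Z[22]=0
i=23: min(r-i=1, Z[4]=4)=1; Z[23]=1
i=24: fresh scan; Z[24]=0
i=25: fresh scan; Z[25]=1 extend→box=[25,26)
i=26: fresh scan; Z[26]=0
i=27: fresh scan; Z[27]=0
i=28: fresh scan; Z[28]=0

[29, 2, 1, 0, 4, 2, 1, 0, 0, 1, 0, 5, 2, 1, 0, 1, 0, 1, 0, 5, 2, 1, 0, 1, 0, 1, 0, 0, 0]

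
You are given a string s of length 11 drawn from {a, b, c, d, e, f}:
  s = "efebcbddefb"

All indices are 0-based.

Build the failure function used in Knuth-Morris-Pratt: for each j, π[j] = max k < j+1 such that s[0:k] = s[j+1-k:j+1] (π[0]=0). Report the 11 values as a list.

π[0] = 0
j=1 s[j]='f': π[1]=0 (border '')
j=2 s[j]='e': π[2]=1 (border 'e')
j=3 s[j]='b': k: 1→0; π[3]=0 (border '')
j=4 s[j]='c': π[4]=0 (border '')
j=5 s[j]='b': π[5]=0 (border '')
j=6 s[j]='d': π[6]=0 (border '')
j=7 s[j]='d': π[7]=0 (border '')
j=8 s[j]='e': π[8]=1 (border 'e')
j=9 s[j]='f': π[9]=2 (border 'ef')
j=10 s[j]='b': k: 2→0; π[10]=0 (border '')

[0, 0, 1, 0, 0, 0, 0, 0, 1, 2, 0]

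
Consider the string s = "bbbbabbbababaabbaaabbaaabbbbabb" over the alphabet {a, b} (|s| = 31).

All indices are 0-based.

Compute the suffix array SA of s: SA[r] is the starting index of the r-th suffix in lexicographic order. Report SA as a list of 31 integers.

[16, 21, 12, 17, 22, 10, 8, 28, 13, 18, 4, 23, 30, 15, 20, 11, 9, 7, 27, 3, 29, 14, 19, 6, 26, 2, 5, 25, 1, 24, 0]

sorted suffixes:
  #0 SA[0]=16  'aaabbaaabbbbabb'
  #1 SA[1]=21  'aaabbbbabb'
  #2 SA[2]=12  'aabbaaabbaaabbbbabb'
  #3 SA[3]=17  'aabbaaabbbbabb'
  #4 SA[4]=22  'aabbbbabb'
  #5 SA[5]=10  'abaabbaaabbaaabbbbabb'
  #6 SA[6]=8  'ababaabbaaabbaaabbbbabb'
  #7 SA[7]=28  'abb'
  #8 SA[8]=13  'abbaaabbaaabbbbabb'
  #9 SA[9]=18  'abbaaabbbbabb'
  #10 SA[10]=4  'abbbababaabbaaabbaaabbbbabb'
  #11 SA[11]=23  'abbbbabb'
  #12 SA[12]=30  'b'
  #13 SA[13]=15  'baaabbaaabbbbabb'
  #14 SA[14]=20  'baaabbbbabb'
  #15 SA[15]=11  'baabbaaabbaaabbbbabb'
  #16 SA[16]=9  'babaabbaaabbaaabbbbabb'
  #17 SA[17]=7  'bababaabbaaabbaaabbbbabb'
  #18 SA[18]=27  'babb'
  #19 SA[19]=3  'babbbababaabbaaabbaaabbbbabb'
  #20 SA[20]=29  'bb'
  #21 SA[21]=14  'bbaaabbaaabbbbabb'
  #22 SA[22]=19  'bbaaabbbbabb'
  #23 SA[23]=6  'bbababaabbaaabbaaabbbbabb'
  #24 SA[24]=26  'bbabb'
  #25 SA[25]=2  'bbabbbababaabbaaabbaaabbbbabb'
  #26 SA[26]=5  'bbbababaabbaaabbaaabbbbabb'
  #27 SA[27]=25  'bbbabb'
  #28 SA[28]=1  'bbbabbbababaabbaaabbaaabbbbabb'
  #29 SA[29]=24  'bbbbabb'
  #30 SA[30]=0  'bbbbabbbababaabbaaabbaaabbbbabb'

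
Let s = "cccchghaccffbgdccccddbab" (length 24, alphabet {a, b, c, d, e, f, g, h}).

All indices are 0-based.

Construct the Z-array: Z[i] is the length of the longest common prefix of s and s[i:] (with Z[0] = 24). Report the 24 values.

Z[0]=24
i=1: fresh scan; Z[1]=3 grow→box=[1,4)
i=2: min(r-i=2, Z[1]=3)=2; Z[2]=2
i=3: min(r-i=1, Z[2]=2)=1; Z[3]=1
i=4: fresh scan; Z[4]=0
i=5: fresh scan; Z[5]=0
i=6: fresh scan; Z[6]=0
i=7: fresh scan; Z[7]=0
i=8: fresh scan; Z[8]=2 grow→box=[8,10)
i=9: min(r-i=1, Z[1]=3)=1; Z[9]=1
i=10: fresh scan; Z[10]=0
i=11: fresh scan; Z[11]=0
i=12: fresh scan; Z[12]=0
i=13: fresh scan; Z[13]=0
i=14: fresh scan; Z[14]=0
i=15: fresh scan; Z[15]=4 grow→box=[15,19)
i=16: min(r-i=3, Z[1]=3)=3; Z[16]=3
i=17: min(r-i=2, Z[2]=2)=2; Z[17]=2
i=18: min(r-i=1, Z[3]=1)=1; Z[18]=1
i=19: fresh scan; Z[19]=0
i=20: fresh scan; Z[20]=0
i=21: fresh scan; Z[21]=0
i=22: fresh scan; Z[22]=0
i=23: fresh scan; Z[23]=0

[24, 3, 2, 1, 0, 0, 0, 0, 2, 1, 0, 0, 0, 0, 0, 4, 3, 2, 1, 0, 0, 0, 0, 0]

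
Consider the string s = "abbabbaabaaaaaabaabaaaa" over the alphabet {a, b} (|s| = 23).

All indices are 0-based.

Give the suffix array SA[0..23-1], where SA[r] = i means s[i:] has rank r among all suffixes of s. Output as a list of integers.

[22, 21, 20, 19, 9, 10, 11, 12, 16, 6, 13, 17, 7, 14, 3, 0, 18, 8, 15, 5, 2, 4, 1]

sorted suffixes:
  #0 SA[0]=22  'a'
  #1 SA[1]=21  'aa'
  #2 SA[2]=20  'aaa'
  #3 SA[3]=19  'aaaa'
  #4 SA[4]=9  'aaaaaabaabaaaa'
  #5 SA[5]=10  'aaaaabaabaaaa'
  #6 SA[6]=11  'aaaabaabaaaa'
  #7 SA[7]=12  'aaabaabaaaa'
  #8 SA[8]=16  'aabaaaa'
  #9 SA[9]=6  'aabaaaaaabaabaaaa'
  #10 SA[10]=13  'aabaabaaaa'
  #11 SA[11]=17  'abaaaa'
  #12 SA[12]=7  'abaaaaaabaabaaaa'
  #13 SA[13]=14  'abaabaaaa'
  #14 SA[14]=3  'abbaabaaaaaabaabaaaa'
  #15 SA[15]=0  'abbabbaabaaaaaabaabaaaa'
  #16 SA[16]=18  'baaaa'
  #17 SA[17]=8  'baaaaaabaabaaaa'
  #18 SA[18]=15  'baabaaaa'
  #19 SA[19]=5  'baabaaaaaabaabaaaa'
  #20 SA[20]=2  'babbaabaaaaaabaabaaaa'
  #21 SA[21]=4  'bbaabaaaaaabaabaaaa'
  #22 SA[22]=1  'bbabbaabaaaaaabaabaaaa'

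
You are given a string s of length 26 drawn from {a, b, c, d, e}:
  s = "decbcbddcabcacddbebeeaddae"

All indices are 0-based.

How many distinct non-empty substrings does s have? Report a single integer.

rank→(start, suffix):
  0 → (9, 'abcacddbebeeaddae')
  1 → (12, 'acddbebeeaddae')
  2 → (21, 'addae')
  3 → (24, 'ae')
  4 → (10, 'bcacddbebeeaddae')
  5 → (3, 'bcbddcabcacddbebeeaddae')
  6 → (5, 'bddcabcacddbebeeaddae')
  7 → (16, 'bebeeaddae')
  8 → (18, 'beeaddae')
  9 → (8, 'cabcacddbebeeaddae')
  10 → (11, 'cacddbebeeaddae')
  11 → (2, 'cbcbddcabcacddbebeeaddae')
  12 → (4, 'cbddcabcacddbebeeaddae')
  13 → (13, 'cddbebeeaddae')
  14 → (23, 'dae')
  15 → (15, 'dbebeeaddae')
  16 → (7, 'dcabcacddbebeeaddae')
  17 → (22, 'ddae')
  18 → (14, 'ddbebeeaddae')
  19 → (6, 'ddcabcacddbebeeaddae')
  20 → (0, 'decbcbddcabcacddbebeeaddae')
  21 → (25, 'e')
  22 → (20, 'eaddae')
  23 → (17, 'ebeeaddae')
  24 → (1, 'ecbcbddcabcacddbebeeaddae')
  25 → (19, 'eeaddae')

SA = [9, 12, 21, 24, 10, 3, 5, 16, 18, 8, 11, 2, 4, 13, 23, 15, 7, 22, 14, 6, 0, 25, 20, 17, 1, 19]
[i] adj suffixes → lcp
  [1] 9/12 → 1 ('a')
  [2] 12/21 → 1 ('a')
  [3] 21/24 → 1 ('a')
  [4] 24/10 → 0 ('')
  [5] 10/3 → 2 ('bc')
  [6] 3/5 → 1 ('b')
  [7] 5/16 → 1 ('b')
  [8] 16/18 → 2 ('be')
  [9] 18/8 → 0 ('')
  [10] 8/11 → 2 ('ca')
  [11] 11/2 → 1 ('c')
  [12] 2/4 → 2 ('cb')
  [13] 4/13 → 1 ('c')
  [14] 13/23 → 0 ('')
  [15] 23/15 → 1 ('d')
  [16] 15/7 → 1 ('d')
  [17] 7/22 → 1 ('d')
  [18] 22/14 → 2 ('dd')
  [19] 14/6 → 2 ('dd')
  [20] 6/0 → 1 ('d')
  [21] 0/25 → 0 ('')
  [22] 25/20 → 1 ('e')
  [23] 20/17 → 1 ('e')
  [24] 17/1 → 1 ('e')
  [25] 1/19 → 1 ('e')

n(n+1)/2 = 26·27/2 = 351
Σ LCP = 0 + 1 + 1 + 1 + 0 + 2 + 1 + 1 + 2 + 0 + 2 + 1 + 2 + 1 + 0 + 1 + 1 + 1 + 2 + 2 + 1 + 0 + 1 + 1 + 1 + 1 = 27
distinct = 351 − 27 = 324

324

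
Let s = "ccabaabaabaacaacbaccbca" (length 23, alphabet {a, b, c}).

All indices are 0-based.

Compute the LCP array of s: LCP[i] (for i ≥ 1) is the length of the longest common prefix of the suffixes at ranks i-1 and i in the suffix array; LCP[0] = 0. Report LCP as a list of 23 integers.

sorted suffixes:
  #0 SA[0]=22  'a'
  #1 SA[1]=4  'aabaabaacaacbaccbca'
  #2 SA[2]=7  'aabaacaacbaccbca'
  #3 SA[3]=10  'aacaacbaccbca'
  #4 SA[4]=13  'aacbaccbca'
  #5 SA[5]=2  'abaabaabaacaacbaccbca'
  #6 SA[6]=5  'abaabaacaacbaccbca'
  #7 SA[7]=8  'abaacaacbaccbca'
  #8 SA[8]=11  'acaacbaccbca'
  #9 SA[9]=14  'acbaccbca'
  #10 SA[10]=17  'accbca'
  #11 SA[11]=3  'baabaabaacaacbaccbca'
  #12 SA[12]=6  'baabaacaacbaccbca'
  #13 SA[13]=9  'baacaacbaccbca'
  #14 SA[14]=16  'baccbca'
  #15 SA[15]=20  'bca'
  #16 SA[16]=21  'ca'
  #17 SA[17]=12  'caacbaccbca'
  #18 SA[18]=1  'cabaabaabaacaacbaccbca'
  #19 SA[19]=15  'cbaccbca'
  #20 SA[20]=19  'cbca'
  #21 SA[21]=0  'ccabaabaabaacaacbaccbca'
  #22 SA[22]=18  'ccbca'

SA = [22, 4, 7, 10, 13, 2, 5, 8, 11, 14, 17, 3, 6, 9, 16, 20, 21, 12, 1, 15, 19, 0, 18]
rank  pair      lcp
   1  s[22:],s[4:]  1  'a'
   2  s[4:],s[7:]  5  'aabaa'
   3  s[7:],s[10:]  2  'aa'
   4  s[10:],s[13:]  3  'aac'
   5  s[13:],s[2:]  1  'a'
   6  s[2:],s[5:]  7  'abaabaa'
   7  s[5:],s[8:]  4  'abaa'
   8  s[8:],s[11:]  1  'a'
   9  s[11:],s[14:]  2  'ac'
  10  s[14:],s[17:]  2  'ac'
  11  s[17:],s[3:]  0  ''
  12  s[3:],s[6:]  6  'baabaa'
  13  s[6:],s[9:]  3  'baa'
  14  s[9:],s[16:]  2  'ba'
  15  s[16:],s[20:]  1  'b'
  16  s[20:],s[21:]  0  ''
  17  s[21:],s[12:]  2  'ca'
  18  s[12:],s[1:]  2  'ca'
  19  s[1:],s[15:]  1  'c'
  20  s[15:],s[19:]  2  'cb'
  21  s[19:],s[0:]  1  'c'
  22  s[0:],s[18:]  2  'cc'

[0, 1, 5, 2, 3, 1, 7, 4, 1, 2, 2, 0, 6, 3, 2, 1, 0, 2, 2, 1, 2, 1, 2]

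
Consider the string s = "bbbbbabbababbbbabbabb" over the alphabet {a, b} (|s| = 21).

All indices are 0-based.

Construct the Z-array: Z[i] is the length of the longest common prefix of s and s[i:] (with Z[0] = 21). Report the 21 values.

Z[0]=21
i=1: fresh scan; Z[1]=4 grow→box=[1,5)
i=2: min(r-i=3, Z[1]=4)=3; Z[2]=3
i=3: min(r-i=2, Z[2]=3)=2; Z[3]=2
i=4: min(r-i=1, Z[3]=2)=1; Z[4]=1
i=5: fresh scan; Z[5]=0
i=6: fresh scan; Z[6]=2 grow→box=[6,8)
i=7: min(r-i=1, Z[1]=4)=1; Z[7]=1
i=8: fresh scan; Z[8]=0
i=9: fresh scan; Z[9]=1 grow→box=[9,10)
i=10: fresh scan; Z[10]=0
i=11: fresh scan; Z[11]=4 grow→box=[11,15)
i=12: min(r-i=3, Z[1]=4)=3; Z[12]=3
i=13: min(r-i=2, Z[2]=3)=2; Z[13]=2
i=14: min(r-i=1, Z[3]=2)=1; Z[14]=1
i=15: fresh scan; Z[15]=0
i=16: fresh scan; Z[16]=2 grow→box=[16,18)
i=17: min(r-i=1, Z[1]=4)=1; Z[17]=1
i=18: fresh scan; Z[18]=0
i=19: fresh scan; Z[19]=2 grow→box=[19,21)
i=20: min(r-i=1, Z[1]=4)=1; Z[20]=1

[21, 4, 3, 2, 1, 0, 2, 1, 0, 1, 0, 4, 3, 2, 1, 0, 2, 1, 0, 2, 1]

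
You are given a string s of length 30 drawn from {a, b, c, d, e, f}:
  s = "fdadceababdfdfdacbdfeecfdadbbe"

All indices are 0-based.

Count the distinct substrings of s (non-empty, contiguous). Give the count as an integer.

rank→(start, suffix):
  0 → (6, 'ababdfdfdacbdfeecfdadbbe')
  1 → (8, 'abdfdfdacbdfeecfdadbbe')
  2 → (15, 'acbdfeecfdadbbe')
  3 → (25, 'adbbe')
  4 → (2, 'adceababdfdfdacbdfeecfdadbbe')
  5 → (7, 'babdfdfdacbdfeecfdadbbe')
  6 → (27, 'bbe')
  7 → (9, 'bdfdfdacbdfeecfdadbbe')
  8 → (17, 'bdfeecfdadbbe')
  9 → (28, 'be')
  10 → (16, 'cbdfeecfdadbbe')
  11 → (4, 'ceababdfdfdacbdfeecfdadbbe')
  12 → (22, 'cfdadbbe')
  13 → (14, 'dacbdfeecfdadbbe')
  14 → (24, 'dadbbe')
  15 → (1, 'dadceababdfdfdacbdfeecfdadbbe')
  16 → (26, 'dbbe')
  17 → (3, 'dceababdfdfdacbdfeecfdadbbe')
  18 → (12, 'dfdacbdfeecfdadbbe')
  19 → (10, 'dfdfdacbdfeecfdadbbe')
  20 → (18, 'dfeecfdadbbe')
  21 → (29, 'e')
  22 → (5, 'eababdfdfdacbdfeecfdadbbe')
  23 → (21, 'ecfdadbbe')
  24 → (20, 'eecfdadbbe')
  25 → (13, 'fdacbdfeecfdadbbe')
  26 → (23, 'fdadbbe')
  27 → (0, 'fdadceababdfdfdacbdfeecfdadbbe')
  28 → (11, 'fdfdacbdfeecfdadbbe')
  29 → (19, 'feecfdadbbe')

SA = [6, 8, 15, 25, 2, 7, 27, 9, 17, 28, 16, 4, 22, 14, 24, 1, 26, 3, 12, 10, 18, 29, 5, 21, 20, 13, 23, 0, 11, 19]
i: (SA[i-1],SA[i]) lcp shared
  1: (6,8) 2 'ab'
  2: (8,15) 1 'a'
  3: (15,25) 1 'a'
  4: (25,2) 2 'ad'
  5: (2,7) 0 ''
  6: (7,27) 1 'b'
  7: (27,9) 1 'b'
  8: (9,17) 3 'bdf'
  9: (17,28) 1 'b'
  10: (28,16) 0 ''
  11: (16,4) 1 'c'
  12: (4,22) 1 'c'
  13: (22,14) 0 ''
  14: (14,24) 2 'da'
  15: (24,1) 3 'dad'
  16: (1,26) 1 'd'
  17: (26,3) 1 'd'
  18: (3,12) 1 'd'
  19: (12,10) 3 'dfd'
  20: (10,18) 2 'df'
  21: (18,29) 0 ''
  22: (29,5) 1 'e'
  23: (5,21) 1 'e'
  24: (21,20) 1 'e'
  25: (20,13) 0 ''
  26: (13,23) 3 'fda'
  27: (23,0) 4 'fdad'
  28: (0,11) 2 'fd'
  29: (11,19) 1 'f'

n(n+1)/2 = 30·31/2 = 465
Σ LCP = 0 + 2 + 1 + 1 + 2 + 0 + 1 + 1 + 3 + 1 + 0 + 1 + 1 + 0 + 2 + 3 + 1 + 1 + 1 + 3 + 2 + 0 + 1 + 1 + 1 + 0 + 3 + 4 + 2 + 1 = 40
distinct = 465 − 40 = 425

425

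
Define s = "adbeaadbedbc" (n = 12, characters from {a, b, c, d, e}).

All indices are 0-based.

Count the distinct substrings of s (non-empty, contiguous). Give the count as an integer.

64

rank | idx | suffix
   0 |   4 | aadbedbc
   1 |   0 | adbeaadbedbc
   2 |   5 | adbedbc
   3 |  10 | bc
   4 |   2 | beaadbedbc
   5 |   7 | bedbc
   6 |  11 | c
   7 |   9 | dbc
   8 |   1 | dbeaadbedbc
   9 |   6 | dbedbc
  10 |   3 | eaadbedbc
  11 |   8 | edbc

SA = [4, 0, 5, 10, 2, 7, 11, 9, 1, 6, 3, 8]
i: (SA[i-1],SA[i]) lcp shared
  1: (4,0) 1 'a'
  2: (0,5) 4 'adbe'
  3: (5,10) 0 ''
  4: (10,2) 1 'b'
  5: (2,7) 2 'be'
  6: (7,11) 0 ''
  7: (11,9) 0 ''
  8: (9,1) 2 'db'
  9: (1,6) 3 'dbe'
  10: (6,3) 0 ''
  11: (3,8) 1 'e'

n(n+1)/2 = 12·13/2 = 78
Σ LCP = 0 + 1 + 4 + 0 + 1 + 2 + 0 + 0 + 2 + 3 + 0 + 1 = 14
distinct = 78 − 14 = 64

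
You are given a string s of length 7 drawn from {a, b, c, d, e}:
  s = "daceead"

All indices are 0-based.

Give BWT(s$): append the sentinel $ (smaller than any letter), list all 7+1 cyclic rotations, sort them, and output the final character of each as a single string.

rank  rotation  last
    0  $daceead  d
    1  aceead$d  d
    2  ad$dacee  e
    3  ceead$da  a
    4  d$daceea  a
    5  daceead$  $
    6  ead$dace  e
    7  eead$dac  c

ddeaa$ec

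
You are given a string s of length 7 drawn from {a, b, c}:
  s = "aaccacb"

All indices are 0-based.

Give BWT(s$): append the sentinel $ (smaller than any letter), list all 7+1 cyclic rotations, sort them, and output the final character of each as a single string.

rank  rotation  last
    0  $aaccacb  b
    1  aaccacb$  $
    2  acb$aacc  c
    3  accacb$a  a
    4  b$aaccac  c
    5  cacb$aac  c
    6  cb$aacca  a
    7  ccacb$aa  a

b$caccaa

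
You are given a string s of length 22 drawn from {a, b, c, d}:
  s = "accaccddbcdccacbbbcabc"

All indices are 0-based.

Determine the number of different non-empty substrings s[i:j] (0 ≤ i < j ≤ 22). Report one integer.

221

sorted suffixes:
  #0 SA[0]=19  'abc'
  #1 SA[1]=13  'acbbbcabc'
  #2 SA[2]=0  'accaccddbcdccacbbbcabc'
  #3 SA[3]=3  'accddbcdccacbbbcabc'
  #4 SA[4]=15  'bbbcabc'
  #5 SA[5]=16  'bbcabc'
  #6 SA[6]=20  'bc'
  #7 SA[7]=17  'bcabc'
  #8 SA[8]=8  'bcdccacbbbcabc'
  #9 SA[9]=21  'c'
  #10 SA[10]=18  'cabc'
  #11 SA[11]=12  'cacbbbcabc'
  #12 SA[12]=2  'caccddbcdccacbbbcabc'
  #13 SA[13]=14  'cbbbcabc'
  #14 SA[14]=11  'ccacbbbcabc'
  #15 SA[15]=1  'ccaccddbcdccacbbbcabc'
  #16 SA[16]=4  'ccddbcdccacbbbcabc'
  #17 SA[17]=9  'cdccacbbbcabc'
  #18 SA[18]=5  'cddbcdccacbbbcabc'
  #19 SA[19]=7  'dbcdccacbbbcabc'
  #20 SA[20]=10  'dccacbbbcabc'
  #21 SA[21]=6  'ddbcdccacbbbcabc'

SA = [19, 13, 0, 3, 15, 16, 20, 17, 8, 21, 18, 12, 2, 14, 11, 1, 4, 9, 5, 7, 10, 6]
i: (SA[i-1],SA[i]) lcp shared
  1: (19,13) 1 'a'
  2: (13,0) 2 'ac'
  3: (0,3) 3 'acc'
  4: (3,15) 0 ''
  5: (15,16) 2 'bb'
  6: (16,20) 1 'b'
  7: (20,17) 2 'bc'
  8: (17,8) 2 'bc'
  9: (8,21) 0 ''
  10: (21,18) 1 'c'
  11: (18,12) 2 'ca'
  12: (12,2) 3 'cac'
  13: (2,14) 1 'c'
  14: (14,11) 1 'c'
  15: (11,1) 4 'ccac'
  16: (1,4) 2 'cc'
  17: (4,9) 1 'c'
  18: (9,5) 2 'cd'
  19: (5,7) 0 ''
  20: (7,10) 1 'd'
  21: (10,6) 1 'd'

n(n+1)/2 = 22·23/2 = 253
Σ LCP = 0 + 1 + 2 + 3 + 0 + 2 + 1 + 2 + 2 + 0 + 1 + 2 + 3 + 1 + 1 + 4 + 2 + 1 + 2 + 0 + 1 + 1 = 32
distinct = 253 − 32 = 221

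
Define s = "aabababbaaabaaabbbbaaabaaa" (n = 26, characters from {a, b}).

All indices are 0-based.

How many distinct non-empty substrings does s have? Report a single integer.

rank→(start, suffix):
  0 → (25, 'a')
  1 → (24, 'aa')
  2 → (23, 'aaa')
  3 → (19, 'aaabaaa')
  4 → (8, 'aaabaaabbbbaaabaaa')
  5 → (12, 'aaabbbbaaabaaa')
  6 → (20, 'aabaaa')
  7 → (9, 'aabaaabbbbaaabaaa')
  8 → (0, 'aabababbaaabaaabbbbaaabaaa')
  9 → (13, 'aabbbbaaabaaa')
  10 → (21, 'abaaa')
  11 → (10, 'abaaabbbbaaabaaa')
  12 → (1, 'abababbaaabaaabbbbaaabaaa')
  13 → (3, 'ababbaaabaaabbbbaaabaaa')
  14 → (5, 'abbaaabaaabbbbaaabaaa')
  15 → (14, 'abbbbaaabaaa')
  16 → (22, 'baaa')
  17 → (18, 'baaabaaa')
  18 → (7, 'baaabaaabbbbaaabaaa')
  19 → (11, 'baaabbbbaaabaaa')
  20 → (2, 'bababbaaabaaabbbbaaabaaa')
  21 → (4, 'babbaaabaaabbbbaaabaaa')
  22 → (17, 'bbaaabaaa')
  23 → (6, 'bbaaabaaabbbbaaabaaa')
  24 → (16, 'bbbaaabaaa')
  25 → (15, 'bbbbaaabaaa')

SA = [25, 24, 23, 19, 8, 12, 20, 9, 0, 13, 21, 10, 1, 3, 5, 14, 22, 18, 7, 11, 2, 4, 17, 6, 16, 15]
rank  pair      lcp
   1  s[25:],s[24:]  1  'a'
   2  s[24:],s[23:]  2  'aa'
   3  s[23:],s[19:]  3  'aaa'
   4  s[19:],s[8:]  7  'aaabaaa'
   5  s[8:],s[12:]  4  'aaab'
   6  s[12:],s[20:]  2  'aa'
   7  s[20:],s[9:]  6  'aabaaa'
   8  s[9:],s[0:]  4  'aaba'
   9  s[0:],s[13:]  3  'aab'
  10  s[13:],s[21:]  1  'a'
  11  s[21:],s[10:]  5  'abaaa'
  12  s[10:],s[1:]  3  'aba'
  13  s[1:],s[3:]  4  'abab'
  14  s[3:],s[5:]  2  'ab'
  15  s[5:],s[14:]  3  'abb'
  16  s[14:],s[22:]  0  ''
  17  s[22:],s[18:]  4  'baaa'
  18  s[18:],s[7:]  8  'baaabaaa'
  19  s[7:],s[11:]  5  'baaab'
  20  s[11:],s[2:]  2  'ba'
  21  s[2:],s[4:]  3  'bab'
  22  s[4:],s[17:]  1  'b'
  23  s[17:],s[6:]  9  'bbaaabaaa'
  24  s[6:],s[16:]  2  'bb'
  25  s[16:],s[15:]  3  'bbb'

n(n+1)/2 = 26·27/2 = 351
Σ LCP = 0 + 1 + 2 + 3 + 7 + 4 + 2 + 6 + 4 + 3 + 1 + 5 + 3 + 4 + 2 + 3 + 0 + 4 + 8 + 5 + 2 + 3 + 1 + 9 + 2 + 3 = 87
distinct = 351 − 87 = 264

264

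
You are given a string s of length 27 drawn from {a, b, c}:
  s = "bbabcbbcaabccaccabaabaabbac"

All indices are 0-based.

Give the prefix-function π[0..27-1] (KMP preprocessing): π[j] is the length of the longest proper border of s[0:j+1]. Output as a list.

[0, 1, 0, 1, 0, 1, 2, 0, 0, 0, 1, 0, 0, 0, 0, 0, 0, 1, 0, 0, 1, 0, 0, 1, 2, 3, 0]

π[0] = 0
j=1 s[j]='b': π[1]=1 (border 'b')
j=2 s[j]='a': k: 1→0; π[2]=0 (border '')
j=3 s[j]='b': π[3]=1 (border 'b')
j=4 s[j]='c': k: 1→0; π[4]=0 (border '')
j=5 s[j]='b': π[5]=1 (border 'b')
j=6 s[j]='b': π[6]=2 (border 'bb')
j=7 s[j]='c': k: 2→1→0; π[7]=0 (border '')
j=8 s[j]='a': π[8]=0 (border '')
j=9 s[j]='a': π[9]=0 (border '')
j=10 s[j]='b': π[10]=1 (border 'b')
j=11 s[j]='c': k: 1→0; π[11]=0 (border '')
j=12 s[j]='c': π[12]=0 (border '')
j=13 s[j]='a': π[13]=0 (border '')
j=14 s[j]='c': π[14]=0 (border '')
j=15 s[j]='c': π[15]=0 (border '')
j=16 s[j]='a': π[16]=0 (border '')
j=17 s[j]='b': π[17]=1 (border 'b')
j=18 s[j]='a': k: 1→0; π[18]=0 (border '')
j=19 s[j]='a': π[19]=0 (border '')
j=20 s[j]='b': π[20]=1 (border 'b')
j=21 s[j]='a': k: 1→0; π[21]=0 (border '')
j=22 s[j]='a': π[22]=0 (border '')
j=23 s[j]='b': π[23]=1 (border 'b')
j=24 s[j]='b': π[24]=2 (border 'bb')
j=25 s[j]='a': π[25]=3 (border 'bba')
j=26 s[j]='c': k: 3→0; π[26]=0 (border '')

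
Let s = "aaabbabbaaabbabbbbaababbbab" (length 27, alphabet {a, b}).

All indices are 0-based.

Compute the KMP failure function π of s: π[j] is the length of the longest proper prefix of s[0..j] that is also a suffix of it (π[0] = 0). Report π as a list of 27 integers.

[0, 1, 2, 0, 0, 1, 0, 0, 1, 2, 3, 4, 5, 6, 7, 8, 0, 0, 1, 2, 0, 1, 0, 0, 0, 1, 0]

π[0] = 0
j=1 s[j]='a': π[1]=1 (border 'a')
j=2 s[j]='a': π[2]=2 (border 'aa')
j=3 s[j]='b': k: 2→1→0; π[3]=0 (border '')
j=4 s[j]='b': π[4]=0 (border '')
j=5 s[j]='a': π[5]=1 (border 'a')
j=6 s[j]='b': k: 1→0; π[6]=0 (border '')
j=7 s[j]='b': π[7]=0 (border '')
j=8 s[j]='a': π[8]=1 (border 'a')
j=9 s[j]='a': π[9]=2 (border 'aa')
j=10 s[j]='a': π[10]=3 (border 'aaa')
j=11 s[j]='b': π[11]=4 (border 'aaab')
j=12 s[j]='b': π[12]=5 (border 'aaabb')
j=13 s[j]='a': π[13]=6 (border 'aaabba')
j=14 s[j]='b': π[14]=7 (border 'aaabbab')
j=15 s[j]='b': π[15]=8 (border 'aaabbabb')
j=16 s[j]='b': k: 8→0; π[16]=0 (border '')
j=17 s[j]='b': π[17]=0 (border '')
j=18 s[j]='a': π[18]=1 (border 'a')
j=19 s[j]='a': π[19]=2 (border 'aa')
j=20 s[j]='b': k: 2→1→0; π[20]=0 (border '')
j=21 s[j]='a': π[21]=1 (border 'a')
j=22 s[j]='b': k: 1→0; π[22]=0 (border '')
j=23 s[j]='b': π[23]=0 (border '')
j=24 s[j]='b': π[24]=0 (border '')
j=25 s[j]='a': π[25]=1 (border 'a')
j=26 s[j]='b': k: 1→0; π[26]=0 (border '')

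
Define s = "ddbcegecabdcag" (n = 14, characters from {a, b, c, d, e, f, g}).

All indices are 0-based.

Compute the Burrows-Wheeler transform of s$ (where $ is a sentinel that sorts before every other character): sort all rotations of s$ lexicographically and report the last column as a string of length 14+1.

gccdaedbdb$gcae

rank  rotation         last
    0  $ddbcegecabdcag  g
    1  abdcag$ddbcegec  c
    2  ag$ddbcegecabdc  c
    3  bcegecabdcag$dd  d
    4  bdcag$ddbcegeca  a
    5  cabdcag$ddbcege  e
    6  cag$ddbcegecabd  d
    7  cegecabdcag$ddb  b
    8  dbcegecabdcag$d  d
    9  dcag$ddbcegecab  b
   10  ddbcegecabdcag$  $
   11  ecabdcag$ddbceg  g
   12  egecabdcag$ddbc  c
   13  g$ddbcegecabdca  a
   14  gecabdcag$ddbce  e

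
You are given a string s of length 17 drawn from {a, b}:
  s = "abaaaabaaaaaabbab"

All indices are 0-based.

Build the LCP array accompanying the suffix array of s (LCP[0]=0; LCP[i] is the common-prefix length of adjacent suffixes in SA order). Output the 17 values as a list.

rank | idx | suffix
   0 |   7 | aaaaaabbab
   1 |   8 | aaaaabbab
   2 |   2 | aaaabaaaaaabbab
   3 |   9 | aaaabbab
   4 |   3 | aaabaaaaaabbab
   5 |  10 | aaabbab
   6 |   4 | aabaaaaaabbab
   7 |  11 | aabbab
   8 |  15 | ab
   9 |   5 | abaaaaaabbab
  10 |   0 | abaaaabaaaaaabbab
  11 |  12 | abbab
  12 |  16 | b
  13 |   6 | baaaaaabbab
  14 |   1 | baaaabaaaaaabbab
  15 |  14 | bab
  16 |  13 | bbab

SA = [7, 8, 2, 9, 3, 10, 4, 11, 15, 5, 0, 12, 16, 6, 1, 14, 13]
rank  pair      lcp
   1  s[7:],s[8:]  5  'aaaaa'
   2  s[8:],s[2:]  4  'aaaa'
   3  s[2:],s[9:]  5  'aaaab'
   4  s[9:],s[3:]  3  'aaa'
   5  s[3:],s[10:]  4  'aaab'
   6  s[10:],s[4:]  2  'aa'
   7  s[4:],s[11:]  3  'aab'
   8  s[11:],s[15:]  1  'a'
   9  s[15:],s[5:]  2  'ab'
  10  s[5:],s[0:]  6  'abaaaa'
  11  s[0:],s[12:]  2  'ab'
  12  s[12:],s[16:]  0  ''
  13  s[16:],s[6:]  1  'b'
  14  s[6:],s[1:]  5  'baaaa'
  15  s[1:],s[14:]  2  'ba'
  16  s[14:],s[13:]  1  'b'

[0, 5, 4, 5, 3, 4, 2, 3, 1, 2, 6, 2, 0, 1, 5, 2, 1]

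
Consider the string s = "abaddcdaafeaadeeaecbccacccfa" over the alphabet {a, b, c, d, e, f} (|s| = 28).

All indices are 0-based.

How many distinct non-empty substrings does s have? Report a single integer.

379

rank | idx | suffix
   0 |  27 | a
   1 |  11 | aadeeaecbccacccfa
   2 |   7 | aafeaadeeaecbccacccfa
   3 |   0 | abaddcdaafeaadeeaecbccacccfa
   4 |  22 | acccfa
   5 |   2 | addcdaafeaadeeaecbccacccfa
   6 |  12 | adeeaecbccacccfa
   7 |  16 | aecbccacccfa
   8 |   8 | afeaadeeaecbccacccfa
   9 |   1 | baddcdaafeaadeeaecbccacccfa
  10 |  19 | bccacccfa
  11 |  21 | cacccfa
  12 |  18 | cbccacccfa
  13 |  20 | ccacccfa
  14 |  23 | cccfa
  15 |  24 | ccfa
  16 |   5 | cdaafeaadeeaecbccacccfa
  17 |  25 | cfa
  18 |   6 | daafeaadeeaecbccacccfa
  19 |   4 | dcdaafeaadeeaecbccacccfa
  20 |   3 | ddcdaafeaadeeaecbccacccfa
  21 |  13 | deeaecbccacccfa
  22 |  10 | eaadeeaecbccacccfa
  23 |  15 | eaecbccacccfa
  24 |  17 | ecbccacccfa
  25 |  14 | eeaecbccacccfa
  26 |  26 | fa
  27 |   9 | feaadeeaecbccacccfa

SA = [27, 11, 7, 0, 22, 2, 12, 16, 8, 1, 19, 21, 18, 20, 23, 24, 5, 25, 6, 4, 3, 13, 10, 15, 17, 14, 26, 9]
i: (SA[i-1],SA[i]) lcp shared
  1: (27,11) 1 'a'
  2: (11,7) 2 'aa'
  3: (7,0) 1 'a'
  4: (0,22) 1 'a'
  5: (22,2) 1 'a'
  6: (2,12) 2 'ad'
  7: (12,16) 1 'a'
  8: (16,8) 1 'a'
  9: (8,1) 0 ''
  10: (1,19) 1 'b'
  11: (19,21) 0 ''
  12: (21,18) 1 'c'
  13: (18,20) 1 'c'
  14: (20,23) 2 'cc'
  15: (23,24) 2 'cc'
  16: (24,5) 1 'c'
  17: (5,25) 1 'c'
  18: (25,6) 0 ''
  19: (6,4) 1 'd'
  20: (4,3) 1 'd'
  21: (3,13) 1 'd'
  22: (13,10) 0 ''
  23: (10,15) 2 'ea'
  24: (15,17) 1 'e'
  25: (17,14) 1 'e'
  26: (14,26) 0 ''
  27: (26,9) 1 'f'

n(n+1)/2 = 28·29/2 = 406
Σ LCP = 0 + 1 + 2 + 1 + 1 + 1 + 2 + 1 + 1 + 0 + 1 + 0 + 1 + 1 + 2 + 2 + 1 + 1 + 0 + 1 + 1 + 1 + 0 + 2 + 1 + 1 + 0 + 1 = 27
distinct = 406 − 27 = 379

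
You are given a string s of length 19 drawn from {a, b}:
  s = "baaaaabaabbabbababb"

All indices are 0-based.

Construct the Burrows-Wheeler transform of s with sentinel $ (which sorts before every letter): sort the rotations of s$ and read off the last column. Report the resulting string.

rank  rotation              last
    0  $baaaaabaabbabbababb  b
    1  aaaaabaabbabbababb$b  b
    2  aaaabaabbabbababb$ba  a
    3  aaabaabbabbababb$baa  a
    4  aabaabbabbababb$baaa  a
    5  aabbabbababb$baaaaab  b
    6  abaabbabbababb$baaaa  a
    7  ababb$baaaaabaabbabb  b
    8  abb$baaaaabaabbabbab  b
    9  abbababb$baaaaabaabb  b
   10  abbabbababb$baaaaaba  a
   11  b$baaaaabaabbabbabab  b
   12  baaaaabaabbabbababb$  $
   13  baabbabbababb$baaaaa  a
   14  bababb$baaaaabaabbab  b
   15  babb$baaaaabaabbabba  a
   16  babbababb$baaaaabaab  b
   17  bb$baaaaabaabbabbaba  a
   18  bbababb$baaaaabaabba  a
   19  bbabbababb$baaaaabaa  a

bbaaababbbab$ababaaa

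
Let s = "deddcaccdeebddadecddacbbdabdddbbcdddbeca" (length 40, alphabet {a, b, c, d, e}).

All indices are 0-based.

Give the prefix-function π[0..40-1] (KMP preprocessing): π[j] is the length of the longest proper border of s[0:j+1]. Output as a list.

π[0] = 0
j=1 s[j]='e': π[1]=0 (border '')
j=2 s[j]='d': π[2]=1 (border 'd')
j=3 s[j]='d': k: 1→0; π[3]=1 (border 'd')
j=4 s[j]='c': k: 1→0; π[4]=0 (border '')
j=5 s[j]='a': π[5]=0 (border '')
j=6 s[j]='c': π[6]=0 (border '')
j=7 s[j]='c': π[7]=0 (border '')
j=8 s[j]='d': π[8]=1 (border 'd')
j=9 s[j]='e': π[9]=2 (border 'de')
j=10 s[j]='e': k: 2→0; π[10]=0 (border '')
j=11 s[j]='b': π[11]=0 (border '')
j=12 s[j]='d': π[12]=1 (border 'd')
j=13 s[j]='d': k: 1→0; π[13]=1 (border 'd')
j=14 s[j]='a': k: 1→0; π[14]=0 (border '')
j=15 s[j]='d': π[15]=1 (border 'd')
j=16 s[j]='e': π[16]=2 (border 'de')
j=17 s[j]='c': k: 2→0; π[17]=0 (border '')
j=18 s[j]='d': π[18]=1 (border 'd')
j=19 s[j]='d': k: 1→0; π[19]=1 (border 'd')
j=20 s[j]='a': k: 1→0; π[20]=0 (border '')
j=21 s[j]='c': π[21]=0 (border '')
j=22 s[j]='b': π[22]=0 (border '')
j=23 s[j]='b': π[23]=0 (border '')
j=24 s[j]='d': π[24]=1 (border 'd')
j=25 s[j]='a': k: 1→0; π[25]=0 (border '')
j=26 s[j]='b': π[26]=0 (border '')
j=27 s[j]='d': π[27]=1 (border 'd')
j=28 s[j]='d': k: 1→0; π[28]=1 (border 'd')
j=29 s[j]='d': k: 1→0; π[29]=1 (border 'd')
j=30 s[j]='b': k: 1→0; π[30]=0 (border '')
j=31 s[j]='b': π[31]=0 (border '')
j=32 s[j]='c': π[32]=0 (border '')
j=33 s[j]='d': π[33]=1 (border 'd')
j=34 s[j]='d': k: 1→0; π[34]=1 (border 'd')
j=35 s[j]='d': k: 1→0; π[35]=1 (border 'd')
j=36 s[j]='b': k: 1→0; π[36]=0 (border '')
j=37 s[j]='e': π[37]=0 (border '')
j=38 s[j]='c': π[38]=0 (border '')
j=39 s[j]='a': π[39]=0 (border '')

[0, 0, 1, 1, 0, 0, 0, 0, 1, 2, 0, 0, 1, 1, 0, 1, 2, 0, 1, 1, 0, 0, 0, 0, 1, 0, 0, 1, 1, 1, 0, 0, 0, 1, 1, 1, 0, 0, 0, 0]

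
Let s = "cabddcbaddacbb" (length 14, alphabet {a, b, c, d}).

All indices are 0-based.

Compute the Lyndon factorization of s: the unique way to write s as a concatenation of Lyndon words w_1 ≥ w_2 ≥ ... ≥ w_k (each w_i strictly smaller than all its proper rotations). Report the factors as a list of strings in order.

emit factor 1: 'c' (i=0, period=1)
emit factor 2: 'abddcbaddacbb' (i=1, period=13)

["c", "abddcbaddacbb"]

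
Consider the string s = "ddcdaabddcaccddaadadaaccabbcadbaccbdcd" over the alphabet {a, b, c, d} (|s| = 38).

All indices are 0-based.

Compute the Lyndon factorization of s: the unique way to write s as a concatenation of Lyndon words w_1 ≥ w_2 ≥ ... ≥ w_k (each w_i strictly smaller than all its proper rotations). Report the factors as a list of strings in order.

emit factor 1: 'd' (i=0, period=1)
emit factor 2: 'd' (i=1, period=1)
emit factor 3: 'cd' (i=2, period=2)
emit factor 4: 'aabddcaccddaadadaaccabbcadbaccbdcd' (i=4, period=34)

["d", "d", "cd", "aabddcaccddaadadaaccabbcadbaccbdcd"]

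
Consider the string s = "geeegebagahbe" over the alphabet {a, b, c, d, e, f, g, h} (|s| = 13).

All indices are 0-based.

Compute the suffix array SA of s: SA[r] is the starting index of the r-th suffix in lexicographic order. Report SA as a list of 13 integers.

rank→(start, suffix):
  0 → (7, 'agahbe')
  1 → (9, 'ahbe')
  2 → (6, 'bagahbe')
  3 → (11, 'be')
  4 → (12, 'e')
  5 → (5, 'ebagahbe')
  6 → (1, 'eeegebagahbe')
  7 → (2, 'eegebagahbe')
  8 → (3, 'egebagahbe')
  9 → (8, 'gahbe')
  10 → (4, 'gebagahbe')
  11 → (0, 'geeegebagahbe')
  12 → (10, 'hbe')

[7, 9, 6, 11, 12, 5, 1, 2, 3, 8, 4, 0, 10]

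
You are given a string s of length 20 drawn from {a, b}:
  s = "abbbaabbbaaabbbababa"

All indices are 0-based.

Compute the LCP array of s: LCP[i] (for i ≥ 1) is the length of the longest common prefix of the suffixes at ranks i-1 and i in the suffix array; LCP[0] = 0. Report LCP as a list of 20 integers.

rank→(start, suffix):
  0 → (19, 'a')
  1 → (9, 'aaabbbababa')
  2 → (4, 'aabbbaaabbbababa')
  3 → (10, 'aabbbababa')
  4 → (17, 'aba')
  5 → (15, 'ababa')
  6 → (5, 'abbbaaabbbababa')
  7 → (0, 'abbbaabbbaaabbbababa')
  8 → (11, 'abbbababa')
  9 → (18, 'ba')
  10 → (8, 'baaabbbababa')
  11 → (3, 'baabbbaaabbbababa')
  12 → (16, 'baba')
  13 → (14, 'bababa')
  14 → (7, 'bbaaabbbababa')
  15 → (2, 'bbaabbbaaabbbababa')
  16 → (13, 'bbababa')
  17 → (6, 'bbbaaabbbababa')
  18 → (1, 'bbbaabbbaaabbbababa')
  19 → (12, 'bbbababa')

SA = [19, 9, 4, 10, 17, 15, 5, 0, 11, 18, 8, 3, 16, 14, 7, 2, 13, 6, 1, 12]
rank  pair      lcp
   1  s[19:],s[9:]  1  'a'
   2  s[9:],s[4:]  2  'aa'
   3  s[4:],s[10:]  6  'aabbba'
   4  s[10:],s[17:]  1  'a'
   5  s[17:],s[15:]  3  'aba'
   6  s[15:],s[5:]  2  'ab'
   7  s[5:],s[0:]  6  'abbbaa'
   8  s[0:],s[11:]  5  'abbba'
   9  s[11:],s[18:]  0  ''
  10  s[18:],s[8:]  2  'ba'
  11  s[8:],s[3:]  3  'baa'
  12  s[3:],s[16:]  2  'ba'
  13  s[16:],s[14:]  4  'baba'
  14  s[14:],s[7:]  1  'b'
  15  s[7:],s[2:]  4  'bbaa'
  16  s[2:],s[13:]  3  'bba'
  17  s[13:],s[6:]  2  'bb'
  18  s[6:],s[1:]  5  'bbbaa'
  19  s[1:],s[12:]  4  'bbba'

[0, 1, 2, 6, 1, 3, 2, 6, 5, 0, 2, 3, 2, 4, 1, 4, 3, 2, 5, 4]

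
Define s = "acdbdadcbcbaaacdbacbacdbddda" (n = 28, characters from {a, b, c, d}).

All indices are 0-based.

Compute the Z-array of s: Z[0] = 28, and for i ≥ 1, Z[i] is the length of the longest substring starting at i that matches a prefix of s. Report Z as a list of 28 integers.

[28, 0, 0, 0, 0, 1, 0, 0, 0, 0, 0, 1, 1, 4, 0, 0, 0, 2, 0, 0, 5, 0, 0, 0, 0, 0, 0, 1]

Z[0]=28
i=1: fresh scan; Z[1]=0
i=2: fresh scan; Z[2]=0
i=3: fresh scan; Z[3]=0
i=4: fresh scan; Z[4]=0
i=5: fresh scan; Z[5]=1 grow→box=[5,6)
i=6: fresh scan; Z[6]=0
i=7: fresh scan; Z[7]=0
i=8: fresh scan; Z[8]=0
i=9: fresh scan; Z[9]=0
i=10: fresh scan; Z[10]=0
i=11: fresh scan; Z[11]=1 grow→box=[11,12)
i=12: fresh scan; Z[12]=1 grow→box=[12,13)
i=13: fresh scan; Z[13]=4 grow→box=[13,17)
i=14: min(r-i=3, Z[1]=0)=0; Z[14]=0
i=15: min(r-i=2, Z[2]=0)=0; Z[15]=0
i=16: min(r-i=1, Z[3]=0)=0; Z[16]=0
i=17: fresh scan; Z[17]=2 grow→box=[17,19)
i=18: min(r-i=1, Z[1]=0)=0; Z[18]=0
i=19: fresh scan; Z[19]=0
i=20: fresh scan; Z[20]=5 grow→box=[20,25)
i=21: min(r-i=4, Z[1]=0)=0; Z[21]=0
i=22: min(r-i=3, Z[2]=0)=0; Z[22]=0
i=23: min(r-i=2, Z[3]=0)=0; Z[23]=0
i=24: min(r-i=1, Z[4]=0)=0; Z[24]=0
i=25: fresh scan; Z[25]=0
i=26: fresh scan; Z[26]=0
i=27: fresh scan; Z[27]=1 grow→box=[27,28)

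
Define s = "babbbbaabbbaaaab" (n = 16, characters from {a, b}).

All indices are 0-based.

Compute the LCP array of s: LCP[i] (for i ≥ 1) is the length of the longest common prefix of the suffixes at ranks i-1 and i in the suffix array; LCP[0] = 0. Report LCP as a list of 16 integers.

rank→(start, suffix):
  0 → (11, 'aaaab')
  1 → (12, 'aaab')
  2 → (13, 'aab')
  3 → (6, 'aabbbaaaab')
  4 → (14, 'ab')
  5 → (7, 'abbbaaaab')
  6 → (1, 'abbbbaabbbaaaab')
  7 → (15, 'b')
  8 → (10, 'baaaab')
  9 → (5, 'baabbbaaaab')
  10 → (0, 'babbbbaabbbaaaab')
  11 → (9, 'bbaaaab')
  12 → (4, 'bbaabbbaaaab')
  13 → (8, 'bbbaaaab')
  14 → (3, 'bbbaabbbaaaab')
  15 → (2, 'bbbbaabbbaaaab')

SA = [11, 12, 13, 6, 14, 7, 1, 15, 10, 5, 0, 9, 4, 8, 3, 2]
rank  pair      lcp
   1  s[11:],s[12:]  3  'aaa'
   2  s[12:],s[13:]  2  'aa'
   3  s[13:],s[6:]  3  'aab'
   4  s[6:],s[14:]  1  'a'
   5  s[14:],s[7:]  2  'ab'
   6  s[7:],s[1:]  4  'abbb'
   7  s[1:],s[15:]  0  ''
   8  s[15:],s[10:]  1  'b'
   9  s[10:],s[5:]  3  'baa'
  10  s[5:],s[0:]  2  'ba'
  11  s[0:],s[9:]  1  'b'
  12  s[9:],s[4:]  4  'bbaa'
  13  s[4:],s[8:]  2  'bb'
  14  s[8:],s[3:]  5  'bbbaa'
  15  s[3:],s[2:]  3  'bbb'

[0, 3, 2, 3, 1, 2, 4, 0, 1, 3, 2, 1, 4, 2, 5, 3]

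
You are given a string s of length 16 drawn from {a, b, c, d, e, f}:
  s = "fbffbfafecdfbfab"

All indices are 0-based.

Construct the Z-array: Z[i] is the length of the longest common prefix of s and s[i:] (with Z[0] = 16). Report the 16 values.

Z[0]=16
i=1: fresh scan; Z[1]=0
i=2: fresh scan; Z[2]=1 extend→box=[2,3)
i=3: fresh scan; Z[3]=3 extend→box=[3,6)
i=4: min(r-i=2, Z[1]=0)=0; Z[4]=0
i=5: min(r-i=1, Z[2]=1)=1; Z[5]=1
i=6: fresh scan; Z[6]=0
i=7: fresh scan; Z[7]=1 extend→box=[7,8)
i=8: fresh scan; Z[8]=0
i=9: fresh scan; Z[9]=0
i=10: fresh scan; Z[10]=0
i=11: fresh scan; Z[11]=3 extend→box=[11,14)
i=12: min(r-i=2, Z[1]=0)=0; Z[12]=0
i=13: min(r-i=1, Z[2]=1)=1; Z[13]=1
i=14: fresh scan; Z[14]=0
i=15: fresh scan; Z[15]=0

[16, 0, 1, 3, 0, 1, 0, 1, 0, 0, 0, 3, 0, 1, 0, 0]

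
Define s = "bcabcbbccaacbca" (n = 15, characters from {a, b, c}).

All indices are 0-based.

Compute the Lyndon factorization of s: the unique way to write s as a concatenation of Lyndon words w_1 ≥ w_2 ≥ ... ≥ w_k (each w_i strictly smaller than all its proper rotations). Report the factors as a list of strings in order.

emit factor 1: 'bc' (i=0, period=2)
emit factor 2: 'abcbbcc' (i=2, period=7)
emit factor 3: 'aacbc' (i=9, period=5)
emit factor 4: 'a' (i=14, period=1)

["bc", "abcbbcc", "aacbc", "a"]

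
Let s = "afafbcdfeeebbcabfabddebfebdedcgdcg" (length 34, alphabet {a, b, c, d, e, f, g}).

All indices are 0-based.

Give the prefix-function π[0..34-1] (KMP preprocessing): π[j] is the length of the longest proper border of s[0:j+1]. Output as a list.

[0, 0, 1, 2, 0, 0, 0, 0, 0, 0, 0, 0, 0, 0, 1, 0, 0, 1, 0, 0, 0, 0, 0, 0, 0, 0, 0, 0, 0, 0, 0, 0, 0, 0]

π[0] = 0
j=1 s[j]='f': π[1]=0 (border '')
j=2 s[j]='a': π[2]=1 (border 'a')
j=3 s[j]='f': π[3]=2 (border 'af')
j=4 s[j]='b': k: 2→0; π[4]=0 (border '')
j=5 s[j]='c': π[5]=0 (border '')
j=6 s[j]='d': π[6]=0 (border '')
j=7 s[j]='f': π[7]=0 (border '')
j=8 s[j]='e': π[8]=0 (border '')
j=9 s[j]='e': π[9]=0 (border '')
j=10 s[j]='e': π[10]=0 (border '')
j=11 s[j]='b': π[11]=0 (border '')
j=12 s[j]='b': π[12]=0 (border '')
j=13 s[j]='c': π[13]=0 (border '')
j=14 s[j]='a': π[14]=1 (border 'a')
j=15 s[j]='b': k: 1→0; π[15]=0 (border '')
j=16 s[j]='f': π[16]=0 (border '')
j=17 s[j]='a': π[17]=1 (border 'a')
j=18 s[j]='b': k: 1→0; π[18]=0 (border '')
j=19 s[j]='d': π[19]=0 (border '')
j=20 s[j]='d': π[20]=0 (border '')
j=21 s[j]='e': π[21]=0 (border '')
j=22 s[j]='b': π[22]=0 (border '')
j=23 s[j]='f': π[23]=0 (border '')
j=24 s[j]='e': π[24]=0 (border '')
j=25 s[j]='b': π[25]=0 (border '')
j=26 s[j]='d': π[26]=0 (border '')
j=27 s[j]='e': π[27]=0 (border '')
j=28 s[j]='d': π[28]=0 (border '')
j=29 s[j]='c': π[29]=0 (border '')
j=30 s[j]='g': π[30]=0 (border '')
j=31 s[j]='d': π[31]=0 (border '')
j=32 s[j]='c': π[32]=0 (border '')
j=33 s[j]='g': π[33]=0 (border '')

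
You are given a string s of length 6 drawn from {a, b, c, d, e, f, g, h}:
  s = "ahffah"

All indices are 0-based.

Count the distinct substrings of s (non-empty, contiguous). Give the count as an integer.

17

rank | idx | suffix
   0 |   4 | ah
   1 |   0 | ahffah
   2 |   3 | fah
   3 |   2 | ffah
   4 |   5 | h
   5 |   1 | hffah

SA = [4, 0, 3, 2, 5, 1]
i: (SA[i-1],SA[i]) lcp shared
  1: (4,0) 2 'ah'
  2: (0,3) 0 ''
  3: (3,2) 1 'f'
  4: (2,5) 0 ''
  5: (5,1) 1 'h'

n(n+1)/2 = 6·7/2 = 21
Σ LCP = 0 + 2 + 0 + 1 + 0 + 1 = 4
distinct = 21 − 4 = 17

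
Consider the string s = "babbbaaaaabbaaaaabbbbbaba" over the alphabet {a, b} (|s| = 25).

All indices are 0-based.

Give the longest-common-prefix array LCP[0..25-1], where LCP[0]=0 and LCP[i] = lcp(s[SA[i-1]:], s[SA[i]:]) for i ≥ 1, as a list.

rank | idx | suffix
   0 |  24 | a
   1 |   5 | aaaaabbaaaaabbbbbaba
   2 |  12 | aaaaabbbbbaba
   3 |   6 | aaaabbaaaaabbbbbaba
   4 |  13 | aaaabbbbbaba
   5 |   7 | aaabbaaaaabbbbbaba
   6 |  14 | aaabbbbbaba
   7 |   8 | aabbaaaaabbbbbaba
   8 |  15 | aabbbbbaba
   9 |  22 | aba
  10 |   9 | abbaaaaabbbbbaba
  11 |   1 | abbbaaaaabbaaaaabbbbbaba
  12 |  16 | abbbbbaba
  13 |  23 | ba
  14 |   4 | baaaaabbaaaaabbbbbaba
  15 |  11 | baaaaabbbbbaba
  16 |  21 | baba
  17 |   0 | babbbaaaaabbaaaaabbbbbaba
  18 |   3 | bbaaaaabbaaaaabbbbbaba
  19 |  10 | bbaaaaabbbbbaba
  20 |  20 | bbaba
  21 |   2 | bbbaaaaabbaaaaabbbbbaba
  22 |  19 | bbbaba
  23 |  18 | bbbbaba
  24 |  17 | bbbbbaba

SA = [24, 5, 12, 6, 13, 7, 14, 8, 15, 22, 9, 1, 16, 23, 4, 11, 21, 0, 3, 10, 20, 2, 19, 18, 17]
i: (SA[i-1],SA[i]) lcp shared
  1: (24,5) 1 'a'
  2: (5,12) 7 'aaaaabb'
  3: (12,6) 4 'aaaa'
  4: (6,13) 6 'aaaabb'
  5: (13,7) 3 'aaa'
  6: (7,14) 5 'aaabb'
  7: (14,8) 2 'aa'
  8: (8,15) 4 'aabb'
  9: (15,22) 1 'a'
  10: (22,9) 2 'ab'
  11: (9,1) 3 'abb'
  12: (1,16) 4 'abbb'
  13: (16,23) 0 ''
  14: (23,4) 2 'ba'
  15: (4,11) 8 'baaaaabb'
  16: (11,21) 2 'ba'
  17: (21,0) 3 'bab'
  18: (0,3) 1 'b'
  19: (3,10) 9 'bbaaaaabb'
  20: (10,20) 3 'bba'
  21: (20,2) 2 'bb'
  22: (2,19) 4 'bbba'
  23: (19,18) 3 'bbb'
  24: (18,17) 4 'bbbb'

[0, 1, 7, 4, 6, 3, 5, 2, 4, 1, 2, 3, 4, 0, 2, 8, 2, 3, 1, 9, 3, 2, 4, 3, 4]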